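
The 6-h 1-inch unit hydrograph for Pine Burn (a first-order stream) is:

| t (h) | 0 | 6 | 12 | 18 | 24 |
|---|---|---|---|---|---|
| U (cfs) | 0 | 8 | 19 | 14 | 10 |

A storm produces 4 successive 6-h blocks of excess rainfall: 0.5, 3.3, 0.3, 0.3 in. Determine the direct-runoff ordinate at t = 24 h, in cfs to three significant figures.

By discrete convolution, Q_j = Σ (P_i / 1 in) · U_{j−i}.
At t = 24 h (j=4): Q = (0.5/1)·10 + (3.3/1)·14 + (0.3/1)·19 + (0.3/1)·8 = 59.3 cfs.

Q ≈ 59.3 cfs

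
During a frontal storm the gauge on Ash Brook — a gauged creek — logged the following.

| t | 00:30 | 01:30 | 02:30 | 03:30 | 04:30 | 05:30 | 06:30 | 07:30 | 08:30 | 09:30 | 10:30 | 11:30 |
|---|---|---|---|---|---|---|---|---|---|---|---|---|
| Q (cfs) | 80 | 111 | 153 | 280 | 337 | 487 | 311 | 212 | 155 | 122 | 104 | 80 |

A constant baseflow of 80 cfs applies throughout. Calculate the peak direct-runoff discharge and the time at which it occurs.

Q_p = 407.0 cfs at t = 05:30

Subtracting baseflow gives direct-runoff ordinates: 0.0, 31.0, 73.0, 200.0, 257.0, 407.0, 231.0, 132.0, 75.0, 42.0, 24.0, 0.0 cfs.
The maximum is 407.0 cfs, occurring at the reading for t = 05:30.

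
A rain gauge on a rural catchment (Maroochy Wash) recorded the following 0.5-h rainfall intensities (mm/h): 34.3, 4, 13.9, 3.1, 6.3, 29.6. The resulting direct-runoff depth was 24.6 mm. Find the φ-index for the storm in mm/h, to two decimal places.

φ ≈ 9.53 mm/h

Only the 3 blocks with intensity above φ contribute runoff: 34.3, 13.9, 29.6 mm/h.
Σ(I−φ)·Δt = d  ⇒  (34.3+13.9+29.6 − 3φ)·0.5 = 24.6
φ = (77.80 − 24.6/0.5) / 3 = 9.53 mm/h.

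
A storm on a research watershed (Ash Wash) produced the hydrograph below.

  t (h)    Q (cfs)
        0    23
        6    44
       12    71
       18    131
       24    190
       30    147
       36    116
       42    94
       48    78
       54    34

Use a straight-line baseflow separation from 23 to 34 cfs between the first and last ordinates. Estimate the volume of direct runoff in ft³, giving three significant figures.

Direct-runoff ordinates (Q − Q_b): 0.00, 19.78, 45.56, 104.33, 162.11, 117.89, 85.67, 62.44, 45.22, 0.00 cfs.
ΣQ_DR = 643.0 cfs.
With Δt = 6 h = 21600 s, V = ΣQ_DR · Δt = 643.0 × 21600 = 1.39 × 10^7 ft³.

V ≈ 1.39 × 10^7 ft³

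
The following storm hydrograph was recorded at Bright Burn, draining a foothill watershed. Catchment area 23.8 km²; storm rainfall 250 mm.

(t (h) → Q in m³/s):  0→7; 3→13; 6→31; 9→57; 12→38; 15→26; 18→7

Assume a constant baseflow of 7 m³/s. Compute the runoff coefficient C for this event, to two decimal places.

ΣQ_DR = 130.0 m³/s; V = ΣQ_DR·Δt = 1.404 × 10^6 m³.
Runoff depth d = V / A = 58.99 mm.
C = d / P = 58.99 / 250 = 0.24.

C ≈ 0.24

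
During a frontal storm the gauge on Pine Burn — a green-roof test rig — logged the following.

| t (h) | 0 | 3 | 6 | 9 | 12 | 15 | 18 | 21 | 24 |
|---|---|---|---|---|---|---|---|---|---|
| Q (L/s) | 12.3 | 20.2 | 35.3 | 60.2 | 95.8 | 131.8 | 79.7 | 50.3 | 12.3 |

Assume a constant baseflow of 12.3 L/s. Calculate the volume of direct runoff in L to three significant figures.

Direct-runoff ordinates (Q − Q_b): 0.0, 7.9, 23.0, 47.9, 83.5, 119.5, 67.4, 38.0, 0.0 L/s.
ΣQ_DR = 387.2 L/s.
With Δt = 3 h = 10800 s, V = ΣQ_DR · Δt = 387.2 × 10800 = 4.18 × 10^6 L.

V ≈ 4.18 × 10^6 L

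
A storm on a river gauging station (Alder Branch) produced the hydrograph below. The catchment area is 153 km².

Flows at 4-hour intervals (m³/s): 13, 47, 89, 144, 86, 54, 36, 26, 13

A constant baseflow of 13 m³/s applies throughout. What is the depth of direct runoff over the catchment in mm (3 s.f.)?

Direct runoff: 0.0, 34.0, 76.0, 131.0, 73.0, 41.0, 23.0, 13.0, 0.0 m³/s; ΣQ_DR = 391.0 m³/s.
V = ΣQ_DR · Δt = 391.0 × 14400 s = 5.630 × 10^6 m³.
Over A = 153 km², depth = V / A = 36.8 mm.

d ≈ 36.8 mm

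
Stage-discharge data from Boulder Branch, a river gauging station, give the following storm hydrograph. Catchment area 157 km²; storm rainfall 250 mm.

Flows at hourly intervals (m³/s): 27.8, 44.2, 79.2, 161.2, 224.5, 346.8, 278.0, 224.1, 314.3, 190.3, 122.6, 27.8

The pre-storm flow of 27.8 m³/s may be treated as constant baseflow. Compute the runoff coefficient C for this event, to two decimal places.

C ≈ 0.16

ΣQ_DR = 1707 m³/s; V = ΣQ_DR·Δt = 6.146 × 10^6 m³.
Runoff depth d = V / A = 39.15 mm.
C = d / P = 39.15 / 250 = 0.16.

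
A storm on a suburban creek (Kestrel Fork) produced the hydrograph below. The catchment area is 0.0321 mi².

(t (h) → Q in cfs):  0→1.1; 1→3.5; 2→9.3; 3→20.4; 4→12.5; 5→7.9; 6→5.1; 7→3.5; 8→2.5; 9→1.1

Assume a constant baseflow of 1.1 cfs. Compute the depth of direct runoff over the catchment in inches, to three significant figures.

d ≈ 2.70 in

Direct runoff: 0.0, 2.4, 8.2, 19.3, 11.4, 6.8, 4.0, 2.4, 1.4, 0.0 cfs; ΣQ_DR = 55.90 cfs.
V = ΣQ_DR · Δt = 55.90 × 3600 s = 2.012 × 10^5 ft³.
Over A = 0.0321 mi², depth = V / A = 2.70 in.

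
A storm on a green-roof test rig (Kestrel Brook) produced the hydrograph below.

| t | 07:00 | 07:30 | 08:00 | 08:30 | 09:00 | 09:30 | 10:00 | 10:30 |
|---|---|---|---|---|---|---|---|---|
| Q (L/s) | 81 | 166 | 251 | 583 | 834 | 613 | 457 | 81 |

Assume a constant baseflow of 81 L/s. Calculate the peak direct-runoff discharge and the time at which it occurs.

Q_p = 753.0 L/s at t = 09:00

Subtracting baseflow gives direct-runoff ordinates: 0.0, 85.0, 170.0, 502.0, 753.0, 532.0, 376.0, 0.0 L/s.
The maximum is 753.0 L/s, occurring at the reading for t = 09:00.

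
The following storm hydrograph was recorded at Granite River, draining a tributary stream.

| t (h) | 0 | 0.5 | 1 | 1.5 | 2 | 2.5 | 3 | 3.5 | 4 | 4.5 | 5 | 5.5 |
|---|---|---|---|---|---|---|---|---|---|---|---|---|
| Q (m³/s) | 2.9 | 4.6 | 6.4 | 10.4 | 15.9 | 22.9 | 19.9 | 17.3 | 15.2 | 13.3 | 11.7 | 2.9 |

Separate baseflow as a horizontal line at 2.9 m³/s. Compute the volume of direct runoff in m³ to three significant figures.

V ≈ 1.95 × 10^5 m³

Direct-runoff ordinates (Q − Q_b): 0.0, 1.7, 3.5, 7.5, 13.0, 20.0, 17.0, 14.4, 12.3, 10.4, 8.8, 0.0 m³/s.
ΣQ_DR = 108.6 m³/s.
With Δt = 0.5 h = 1800 s, V = ΣQ_DR · Δt = 108.6 × 1800 = 1.95 × 10^5 m³.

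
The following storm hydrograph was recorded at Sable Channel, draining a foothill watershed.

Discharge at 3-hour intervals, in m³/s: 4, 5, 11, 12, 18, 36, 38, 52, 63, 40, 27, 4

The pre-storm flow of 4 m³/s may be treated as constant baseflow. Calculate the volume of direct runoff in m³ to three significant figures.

Direct-runoff ordinates (Q − Q_b): 0.0, 1.0, 7.0, 8.0, 14.0, 32.0, 34.0, 48.0, 59.0, 36.0, 23.0, 0.0 m³/s.
ΣQ_DR = 262.0 m³/s.
With Δt = 3 h = 10800 s, V = ΣQ_DR · Δt = 262.0 × 10800 = 2.83 × 10^6 m³.

V ≈ 2.83 × 10^6 m³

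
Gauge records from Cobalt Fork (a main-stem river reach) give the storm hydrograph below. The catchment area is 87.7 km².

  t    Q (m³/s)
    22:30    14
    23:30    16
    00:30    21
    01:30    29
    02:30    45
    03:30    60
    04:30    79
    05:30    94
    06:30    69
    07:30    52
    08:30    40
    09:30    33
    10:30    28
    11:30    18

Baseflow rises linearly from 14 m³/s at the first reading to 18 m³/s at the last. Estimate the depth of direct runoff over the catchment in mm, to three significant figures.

Direct runoff: 0.00, 1.69, 6.38, 14.08, 29.77, 44.46, 63.15, 77.85, 52.54, 35.23, 22.92, 15.62, 10.31, 0.00 m³/s; ΣQ_DR = 374.0 m³/s.
V = ΣQ_DR · Δt = 374.0 × 3600 s = 1.346 × 10^6 m³.
Over A = 87.7 km², depth = V / A = 15.4 mm.

d ≈ 15.4 mm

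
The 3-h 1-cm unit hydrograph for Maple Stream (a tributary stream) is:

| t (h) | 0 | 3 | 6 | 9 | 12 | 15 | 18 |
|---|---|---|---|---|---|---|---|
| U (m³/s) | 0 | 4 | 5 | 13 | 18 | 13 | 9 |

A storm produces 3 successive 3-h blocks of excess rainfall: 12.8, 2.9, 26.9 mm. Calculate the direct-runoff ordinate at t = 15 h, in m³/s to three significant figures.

By discrete convolution, Q_j = Σ (P_i / 10 mm) · U_{j−i}.
At t = 15 h (j=5): Q = (12.8/10)·13 + (2.9/10)·18 + (26.9/10)·13 = 56.8 m³/s.

Q ≈ 56.8 m³/s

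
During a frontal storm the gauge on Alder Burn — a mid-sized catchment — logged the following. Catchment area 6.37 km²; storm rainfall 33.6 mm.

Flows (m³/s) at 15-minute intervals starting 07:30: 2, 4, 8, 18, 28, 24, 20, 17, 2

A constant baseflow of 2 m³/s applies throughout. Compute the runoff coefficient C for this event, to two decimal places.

C ≈ 0.44

ΣQ_DR = 105.0 m³/s; V = ΣQ_DR·Δt = 94500 m³.
Runoff depth d = V / A = 14.84 mm.
C = d / P = 14.84 / 33.6 = 0.44.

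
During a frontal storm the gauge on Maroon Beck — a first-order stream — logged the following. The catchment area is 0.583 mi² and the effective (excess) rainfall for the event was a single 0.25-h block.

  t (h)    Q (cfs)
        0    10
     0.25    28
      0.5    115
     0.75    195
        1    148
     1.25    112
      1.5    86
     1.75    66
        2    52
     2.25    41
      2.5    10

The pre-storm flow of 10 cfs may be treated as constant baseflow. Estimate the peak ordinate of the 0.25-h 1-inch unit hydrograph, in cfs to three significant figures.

Direct runoff: 0.0, 18.0, 105.0, 185.0, 138.0, 102.0, 76.0, 56.0, 42.0, 31.0, 0.0 cfs; ΣQ_DR = 753.0 cfs, peak = 185.0 cfs.
Runoff depth d = ΣQ_DR·Δt / A = 753.0 × 900 / (0.583 mi²) = 0.5004 in.
The 1-inch UH is the DRH scaled by (1 in)/d, so U_p = 185.0 × 1/0.5004 = 370 cfs.

U_p ≈ 370 cfs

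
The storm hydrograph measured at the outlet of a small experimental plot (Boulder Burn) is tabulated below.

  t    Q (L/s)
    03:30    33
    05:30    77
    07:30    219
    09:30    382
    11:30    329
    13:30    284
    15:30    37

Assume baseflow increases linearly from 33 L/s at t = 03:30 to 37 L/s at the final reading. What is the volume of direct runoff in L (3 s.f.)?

Direct-runoff ordinates (Q − Q_b): 0.00, 43.33, 184.67, 347.00, 293.33, 247.67, 0.00 L/s.
ΣQ_DR = 1116 L/s.
With Δt = 2 h = 7200 s, V = ΣQ_DR · Δt = 1116 × 7200 = 8.04 × 10^6 L.

V ≈ 8.04 × 10^6 L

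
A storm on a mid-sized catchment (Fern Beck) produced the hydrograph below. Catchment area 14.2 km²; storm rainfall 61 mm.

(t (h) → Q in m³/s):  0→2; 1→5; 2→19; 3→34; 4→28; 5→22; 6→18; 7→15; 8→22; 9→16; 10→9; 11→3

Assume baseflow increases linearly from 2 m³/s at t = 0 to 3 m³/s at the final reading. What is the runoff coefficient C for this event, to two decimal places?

C ≈ 0.68

ΣQ_DR = 163.0 m³/s; V = ΣQ_DR·Δt = 5.868 × 10^5 m³.
Runoff depth d = V / A = 41.32 mm.
C = d / P = 41.32 / 61 = 0.68.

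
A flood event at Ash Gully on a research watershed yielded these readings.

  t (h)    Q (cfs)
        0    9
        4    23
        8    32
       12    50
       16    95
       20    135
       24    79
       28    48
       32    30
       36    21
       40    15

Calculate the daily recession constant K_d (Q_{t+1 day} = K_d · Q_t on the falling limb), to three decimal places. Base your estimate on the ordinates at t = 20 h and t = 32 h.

Between t = 20 h and t = 32 h the flow falls from 135 to 30 cfs over 3×4 h = 12 h.
Per-interval ratio K = (30/135)^(1/3) = 0.6057; K_d = K^(24/4) = 0.049.

K_d ≈ 0.049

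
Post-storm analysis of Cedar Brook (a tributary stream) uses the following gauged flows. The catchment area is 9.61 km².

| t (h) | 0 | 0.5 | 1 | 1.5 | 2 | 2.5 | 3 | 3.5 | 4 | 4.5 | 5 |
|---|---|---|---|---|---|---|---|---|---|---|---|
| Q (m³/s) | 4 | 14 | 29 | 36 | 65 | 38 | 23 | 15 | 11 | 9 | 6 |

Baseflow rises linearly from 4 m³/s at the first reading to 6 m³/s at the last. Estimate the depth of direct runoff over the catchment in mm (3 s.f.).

Direct runoff: 0.00, 9.80, 24.60, 31.40, 60.20, 33.00, 17.80, 9.60, 5.40, 3.20, 0.00 m³/s; ΣQ_DR = 195.0 m³/s.
V = ΣQ_DR · Δt = 195.0 × 1800 s = 3.510 × 10^5 m³.
Over A = 9.61 km², depth = V / A = 36.5 mm.

d ≈ 36.5 mm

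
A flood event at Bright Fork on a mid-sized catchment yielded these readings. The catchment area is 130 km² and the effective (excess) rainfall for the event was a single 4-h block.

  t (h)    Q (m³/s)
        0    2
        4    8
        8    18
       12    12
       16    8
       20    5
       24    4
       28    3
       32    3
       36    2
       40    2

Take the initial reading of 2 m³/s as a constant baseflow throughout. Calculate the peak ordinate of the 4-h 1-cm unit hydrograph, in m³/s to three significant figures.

Direct runoff: 0.0, 6.0, 16.0, 10.0, 6.0, 3.0, 2.0, 1.0, 1.0, 0.0, 0.0 m³/s; ΣQ_DR = 45.00 m³/s, peak = 16.0 m³/s.
Runoff depth d = ΣQ_DR·Δt / A = 45.00 × 14400 / (130 km²) = 4.985 mm.
The 1-cm UH is the DRH scaled by (10 mm)/d, so U_p = 16.0 × 10/4.985 = 32.1 m³/s.

U_p ≈ 32.1 m³/s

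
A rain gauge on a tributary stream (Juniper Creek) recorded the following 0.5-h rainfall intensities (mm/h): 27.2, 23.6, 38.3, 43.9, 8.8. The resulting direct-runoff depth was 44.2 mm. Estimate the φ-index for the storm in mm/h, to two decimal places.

Only the 4 blocks with intensity above φ contribute runoff: 27.2, 23.6, 38.3, 43.9 mm/h.
Σ(I−φ)·Δt = d  ⇒  (27.2+23.6+38.3+43.9 − 4φ)·0.5 = 44.2
φ = (133.0 − 44.2/0.5) / 4 = 11.15 mm/h.

φ ≈ 11.15 mm/h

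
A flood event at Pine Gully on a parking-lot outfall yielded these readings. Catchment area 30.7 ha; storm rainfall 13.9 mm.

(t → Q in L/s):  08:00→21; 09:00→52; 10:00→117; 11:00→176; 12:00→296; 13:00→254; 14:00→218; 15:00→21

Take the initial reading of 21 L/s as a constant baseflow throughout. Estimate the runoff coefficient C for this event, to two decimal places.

ΣQ_DR = 987.0 L/s; V = ΣQ_DR·Δt = 3.553 × 10^6 L.
Runoff depth d = V / A = 11.57 mm.
C = d / P = 11.57 / 13.9 = 0.83.

C ≈ 0.83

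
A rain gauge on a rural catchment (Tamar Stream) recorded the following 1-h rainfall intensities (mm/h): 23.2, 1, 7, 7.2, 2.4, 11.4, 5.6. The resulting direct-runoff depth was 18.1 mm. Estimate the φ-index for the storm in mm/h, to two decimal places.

Only the 2 blocks with intensity above φ contribute runoff: 23.2, 11.4 mm/h.
Σ(I−φ)·Δt = d  ⇒  (23.2+11.4 − 2φ)·1 = 18.1
φ = (34.60 − 18.1/1) / 2 = 8.25 mm/h.

φ ≈ 8.25 mm/h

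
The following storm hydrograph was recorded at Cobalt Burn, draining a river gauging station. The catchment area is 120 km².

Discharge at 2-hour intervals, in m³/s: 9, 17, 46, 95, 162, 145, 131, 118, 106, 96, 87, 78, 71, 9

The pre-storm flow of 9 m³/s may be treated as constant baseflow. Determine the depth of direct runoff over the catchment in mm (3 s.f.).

d ≈ 62.6 mm

Direct runoff: 0.0, 8.0, 37.0, 86.0, 153.0, 136.0, 122.0, 109.0, 97.0, 87.0, 78.0, 69.0, 62.0, 0.0 m³/s; ΣQ_DR = 1044 m³/s.
V = ΣQ_DR · Δt = 1044 × 7200 s = 7.517 × 10^6 m³.
Over A = 120 km², depth = V / A = 62.6 mm.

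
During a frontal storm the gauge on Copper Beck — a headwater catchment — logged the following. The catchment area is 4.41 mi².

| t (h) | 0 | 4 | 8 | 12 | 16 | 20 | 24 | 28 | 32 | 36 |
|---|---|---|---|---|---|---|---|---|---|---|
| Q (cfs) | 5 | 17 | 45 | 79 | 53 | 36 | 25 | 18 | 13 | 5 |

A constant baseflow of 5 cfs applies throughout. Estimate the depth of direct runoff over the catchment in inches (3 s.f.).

Direct runoff: 0.0, 12.0, 40.0, 74.0, 48.0, 31.0, 20.0, 13.0, 8.0, 0.0 cfs; ΣQ_DR = 246.0 cfs.
V = ΣQ_DR · Δt = 246.0 × 14400 s = 3.542 × 10^6 ft³.
Over A = 4.41 mi², depth = V / A = 0.346 in.

d ≈ 0.346 in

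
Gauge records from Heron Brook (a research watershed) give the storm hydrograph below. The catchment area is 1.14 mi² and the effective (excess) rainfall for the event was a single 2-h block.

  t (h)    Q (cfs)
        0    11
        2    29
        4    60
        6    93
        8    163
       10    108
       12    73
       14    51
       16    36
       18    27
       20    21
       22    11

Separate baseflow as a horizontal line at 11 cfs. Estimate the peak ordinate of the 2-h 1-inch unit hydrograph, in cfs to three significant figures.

U_p ≈ 101 cfs

Direct runoff: 0.0, 18.0, 49.0, 82.0, 152.0, 97.0, 62.0, 40.0, 25.0, 16.0, 10.0, 0.0 cfs; ΣQ_DR = 551.0 cfs, peak = 152.0 cfs.
Runoff depth d = ΣQ_DR·Δt / A = 551.0 × 7200 / (1.14 mi²) = 1.498 in.
The 1-inch UH is the DRH scaled by (1 in)/d, so U_p = 152.0 × 1/1.498 = 101 cfs.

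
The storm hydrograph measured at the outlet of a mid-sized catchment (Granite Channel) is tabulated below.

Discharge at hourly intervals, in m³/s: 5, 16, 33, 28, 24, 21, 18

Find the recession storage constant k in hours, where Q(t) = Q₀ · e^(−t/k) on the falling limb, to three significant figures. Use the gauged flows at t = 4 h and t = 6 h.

k ≈ 6.95 h

On the falling limb, Q drops from 24 to 18 m³/s between t = 4 h and t = 6 h (Δt = 2 h).
k = −Δt / ln(Q₂/Q₁) = −2 / ln(18/24) = 6.95 h.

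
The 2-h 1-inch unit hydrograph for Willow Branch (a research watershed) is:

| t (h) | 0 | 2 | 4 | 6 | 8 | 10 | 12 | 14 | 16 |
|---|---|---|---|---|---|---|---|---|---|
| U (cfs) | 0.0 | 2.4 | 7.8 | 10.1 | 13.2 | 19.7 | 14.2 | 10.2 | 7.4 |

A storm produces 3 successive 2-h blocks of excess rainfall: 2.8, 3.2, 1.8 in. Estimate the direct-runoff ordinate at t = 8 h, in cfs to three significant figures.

By discrete convolution, Q_j = Σ (P_i / 1 in) · U_{j−i}.
At t = 8 h (j=4): Q = (2.8/1)·13.2 + (3.2/1)·10.1 + (1.8/1)·7.8 = 83.3 cfs.

Q ≈ 83.3 cfs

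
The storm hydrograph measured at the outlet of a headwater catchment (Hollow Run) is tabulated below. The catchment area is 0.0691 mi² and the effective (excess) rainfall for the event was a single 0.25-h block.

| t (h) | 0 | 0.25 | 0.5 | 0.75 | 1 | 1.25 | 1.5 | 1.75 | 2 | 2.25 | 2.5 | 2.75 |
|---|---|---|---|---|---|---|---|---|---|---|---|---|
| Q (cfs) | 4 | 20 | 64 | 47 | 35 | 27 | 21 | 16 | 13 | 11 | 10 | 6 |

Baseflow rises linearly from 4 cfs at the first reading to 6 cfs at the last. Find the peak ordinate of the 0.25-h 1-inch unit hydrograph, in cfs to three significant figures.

U_p ≈ 49.7 cfs

Direct runoff: 0.00, 15.82, 59.64, 42.45, 30.27, 22.09, 15.91, 10.73, 7.55, 5.36, 4.18, 0.00 cfs; ΣQ_DR = 214.0 cfs, peak = 59.64 cfs.
Runoff depth d = ΣQ_DR·Δt / A = 214.0 × 900 / (0.0691 mi²) = 1.200 in.
The 1-inch UH is the DRH scaled by (1 in)/d, so U_p = 59.64 × 1/1.200 = 49.7 cfs.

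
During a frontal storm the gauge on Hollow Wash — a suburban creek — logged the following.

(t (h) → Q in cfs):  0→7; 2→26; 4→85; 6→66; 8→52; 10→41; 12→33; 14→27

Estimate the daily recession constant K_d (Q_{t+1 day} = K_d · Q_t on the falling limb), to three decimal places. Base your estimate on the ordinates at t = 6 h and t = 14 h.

K_d ≈ 0.068

Between t = 6 h and t = 14 h the flow falls from 66 to 27 cfs over 4×2 h = 8 h.
Per-interval ratio K = (27/66)^(1/4) = 0.7998; K_d = K^(24/2) = 0.068.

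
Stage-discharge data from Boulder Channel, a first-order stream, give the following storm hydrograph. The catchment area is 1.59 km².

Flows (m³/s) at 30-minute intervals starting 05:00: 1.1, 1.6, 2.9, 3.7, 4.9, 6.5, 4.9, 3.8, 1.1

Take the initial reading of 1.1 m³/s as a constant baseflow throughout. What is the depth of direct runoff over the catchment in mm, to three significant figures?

Direct runoff: 0.0, 0.5, 1.8, 2.6, 3.8, 5.4, 3.8, 2.7, 0.0 m³/s; ΣQ_DR = 20.60 m³/s.
V = ΣQ_DR · Δt = 20.60 × 1800 s = 37080 m³.
Over A = 1.59 km², depth = V / A = 23.3 mm.

d ≈ 23.3 mm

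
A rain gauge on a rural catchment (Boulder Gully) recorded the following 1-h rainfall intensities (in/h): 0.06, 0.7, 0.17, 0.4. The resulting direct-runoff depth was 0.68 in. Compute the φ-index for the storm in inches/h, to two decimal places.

φ ≈ 0.21 in/h

Only the 2 blocks with intensity above φ contribute runoff: 0.7, 0.4 in/h.
Σ(I−φ)·Δt = d  ⇒  (0.7+0.4 − 2φ)·1 = 0.68
φ = (1.100 − 0.68/1) / 2 = 0.21 in/h.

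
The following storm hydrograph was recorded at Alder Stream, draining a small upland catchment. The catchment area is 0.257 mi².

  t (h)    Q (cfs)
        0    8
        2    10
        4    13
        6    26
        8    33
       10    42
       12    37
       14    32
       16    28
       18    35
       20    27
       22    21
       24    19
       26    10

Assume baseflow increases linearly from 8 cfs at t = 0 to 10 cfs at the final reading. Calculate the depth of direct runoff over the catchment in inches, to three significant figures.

Direct runoff: 0.00, 1.85, 4.69, 17.54, 24.38, 33.23, 28.08, 22.92, 18.77, 25.62, 17.46, 11.31, 9.15, 0.00 cfs; ΣQ_DR = 215.0 cfs.
V = ΣQ_DR · Δt = 215.0 × 7200 s = 1.548 × 10^6 ft³.
Over A = 0.257 mi², depth = V / A = 2.59 in.

d ≈ 2.59 in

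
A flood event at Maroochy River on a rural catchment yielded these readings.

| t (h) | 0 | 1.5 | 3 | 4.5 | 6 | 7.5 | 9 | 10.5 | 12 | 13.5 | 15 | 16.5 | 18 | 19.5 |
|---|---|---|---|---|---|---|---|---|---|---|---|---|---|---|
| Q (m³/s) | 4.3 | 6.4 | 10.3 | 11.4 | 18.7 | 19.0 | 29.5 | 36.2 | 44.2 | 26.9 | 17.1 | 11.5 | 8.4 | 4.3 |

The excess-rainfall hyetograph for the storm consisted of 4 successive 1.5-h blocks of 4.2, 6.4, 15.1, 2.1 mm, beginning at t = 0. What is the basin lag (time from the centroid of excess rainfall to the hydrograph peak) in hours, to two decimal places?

Centroid of excess rainfall: t_c = Σ P_i·t̄_i / ΣP_i = 3.0647 h (block centres at 0.75, 2.25, 3.75, 5.25 h).
Hydrograph peak occurs at t = 12 h, so basin lag t_L = 12 − 3.0647 = 8.94 h.

t_L ≈ 8.94 h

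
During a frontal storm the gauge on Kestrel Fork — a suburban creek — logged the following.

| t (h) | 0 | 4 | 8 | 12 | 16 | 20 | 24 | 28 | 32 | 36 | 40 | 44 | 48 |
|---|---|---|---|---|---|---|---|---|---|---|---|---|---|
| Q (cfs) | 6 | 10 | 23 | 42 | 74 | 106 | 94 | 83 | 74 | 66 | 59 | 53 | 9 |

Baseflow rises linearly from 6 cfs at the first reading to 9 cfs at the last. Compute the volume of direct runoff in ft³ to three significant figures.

V ≈ 8.66 × 10^6 ft³

Direct-runoff ordinates (Q − Q_b): 0.00, 3.75, 16.50, 35.25, 67.00, 98.75, 86.50, 75.25, 66.00, 57.75, 50.50, 44.25, 0.00 cfs.
ΣQ_DR = 601.5 cfs.
With Δt = 4 h = 14400 s, V = ΣQ_DR · Δt = 601.5 × 14400 = 8.66 × 10^6 ft³.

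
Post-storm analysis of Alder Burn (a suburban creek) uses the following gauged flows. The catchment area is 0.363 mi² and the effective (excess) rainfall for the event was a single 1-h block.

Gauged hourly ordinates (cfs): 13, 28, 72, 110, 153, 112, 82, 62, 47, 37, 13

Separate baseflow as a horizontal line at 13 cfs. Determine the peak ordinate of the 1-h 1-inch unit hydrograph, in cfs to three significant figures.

Direct runoff: 0.0, 15.0, 59.0, 97.0, 140.0, 99.0, 69.0, 49.0, 34.0, 24.0, 0.0 cfs; ΣQ_DR = 586.0 cfs, peak = 140.0 cfs.
Runoff depth d = ΣQ_DR·Δt / A = 586.0 × 3600 / (0.363 mi²) = 2.502 in.
The 1-inch UH is the DRH scaled by (1 in)/d, so U_p = 140.0 × 1/2.502 = 56.0 cfs.

U_p ≈ 56.0 cfs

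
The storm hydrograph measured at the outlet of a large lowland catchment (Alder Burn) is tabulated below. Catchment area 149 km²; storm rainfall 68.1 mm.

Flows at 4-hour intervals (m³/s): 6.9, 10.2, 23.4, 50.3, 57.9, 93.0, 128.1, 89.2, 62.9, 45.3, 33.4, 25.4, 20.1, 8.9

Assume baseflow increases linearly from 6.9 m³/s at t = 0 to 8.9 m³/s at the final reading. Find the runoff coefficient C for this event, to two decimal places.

C ≈ 0.77

ΣQ_DR = 544.4 m³/s; V = ΣQ_DR·Δt = 7.839 × 10^6 m³.
Runoff depth d = V / A = 52.61 mm.
C = d / P = 52.61 / 68.1 = 0.77.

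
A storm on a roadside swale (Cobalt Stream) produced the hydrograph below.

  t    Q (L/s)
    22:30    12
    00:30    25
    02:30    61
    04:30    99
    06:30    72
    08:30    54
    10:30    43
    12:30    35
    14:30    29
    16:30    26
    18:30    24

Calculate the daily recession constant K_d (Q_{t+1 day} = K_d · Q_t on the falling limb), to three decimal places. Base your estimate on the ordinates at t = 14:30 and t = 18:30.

K_d ≈ 0.321

Between t = 14:30 and t = 18:30 the flow falls from 29 to 24 L/s over 2×2 h = 4 h.
Per-interval ratio K = (24/29)^(1/2) = 0.9097; K_d = K^(24/2) = 0.321.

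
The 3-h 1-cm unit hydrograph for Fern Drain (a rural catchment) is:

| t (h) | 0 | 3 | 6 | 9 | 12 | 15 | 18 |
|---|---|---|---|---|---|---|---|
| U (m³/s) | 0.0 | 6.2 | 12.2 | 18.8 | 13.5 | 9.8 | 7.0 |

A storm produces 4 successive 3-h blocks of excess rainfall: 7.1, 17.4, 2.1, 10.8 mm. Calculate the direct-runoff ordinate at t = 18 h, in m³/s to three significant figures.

Q ≈ 45.2 m³/s

By discrete convolution, Q_j = Σ (P_i / 10 mm) · U_{j−i}.
At t = 18 h (j=6): Q = (7.1/10)·7.0 + (17.4/10)·9.8 + (2.1/10)·13.5 + (10.8/10)·18.8 = 45.2 m³/s.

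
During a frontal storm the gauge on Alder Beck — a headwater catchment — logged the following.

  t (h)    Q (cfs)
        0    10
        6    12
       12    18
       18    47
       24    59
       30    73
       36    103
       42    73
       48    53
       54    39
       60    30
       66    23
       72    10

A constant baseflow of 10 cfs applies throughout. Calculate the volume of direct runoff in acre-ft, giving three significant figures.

V ≈ 208 acre-ft

Direct-runoff ordinates (Q − Q_b): 0.0, 2.0, 8.0, 37.0, 49.0, 63.0, 93.0, 63.0, 43.0, 29.0, 20.0, 13.0, 0.0 cfs.
ΣQ_DR = 420.0 cfs.
With Δt = 6 h = 21600 s, V = ΣQ_DR · Δt = 420.0 × 21600 = 9.07 × 10^6 ft³ = 208 acre-ft.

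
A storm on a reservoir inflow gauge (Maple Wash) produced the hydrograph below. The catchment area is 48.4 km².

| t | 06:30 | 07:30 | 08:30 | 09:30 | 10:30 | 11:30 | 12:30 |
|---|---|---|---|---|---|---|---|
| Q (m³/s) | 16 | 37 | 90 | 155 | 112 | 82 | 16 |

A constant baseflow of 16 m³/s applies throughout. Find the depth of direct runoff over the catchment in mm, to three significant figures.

Direct runoff: 0.0, 21.0, 74.0, 139.0, 96.0, 66.0, 0.0 m³/s; ΣQ_DR = 396.0 m³/s.
V = ΣQ_DR · Δt = 396.0 × 3600 s = 1.426 × 10^6 m³.
Over A = 48.4 km², depth = V / A = 29.5 mm.

d ≈ 29.5 mm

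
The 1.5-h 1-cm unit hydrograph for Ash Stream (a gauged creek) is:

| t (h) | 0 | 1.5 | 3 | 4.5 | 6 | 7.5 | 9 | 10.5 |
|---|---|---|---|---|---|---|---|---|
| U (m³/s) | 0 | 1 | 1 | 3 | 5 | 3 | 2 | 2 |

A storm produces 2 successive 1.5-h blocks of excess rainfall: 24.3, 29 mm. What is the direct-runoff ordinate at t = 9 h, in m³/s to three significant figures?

Q ≈ 13.6 m³/s

By discrete convolution, Q_j = Σ (P_i / 10 mm) · U_{j−i}.
At t = 9 h (j=6): Q = (24.3/10)·2 + (29/10)·3 = 13.6 m³/s.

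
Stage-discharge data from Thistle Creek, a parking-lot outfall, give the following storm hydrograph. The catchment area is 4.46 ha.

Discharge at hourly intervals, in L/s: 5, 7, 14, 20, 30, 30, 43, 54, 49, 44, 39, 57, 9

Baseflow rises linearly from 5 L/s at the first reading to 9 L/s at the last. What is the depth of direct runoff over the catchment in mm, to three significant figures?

Direct runoff: 0.00, 1.67, 8.33, 14.00, 23.67, 23.33, 36.00, 46.67, 41.33, 36.00, 30.67, 48.33, 0.00 L/s; ΣQ_DR = 310.0 L/s.
V = ΣQ_DR · Δt = 310.0 × 3600 s = 1.116 × 10^6 L.
Over A = 4.46 ha, depth = V / A = 25.0 mm.

d ≈ 25.0 mm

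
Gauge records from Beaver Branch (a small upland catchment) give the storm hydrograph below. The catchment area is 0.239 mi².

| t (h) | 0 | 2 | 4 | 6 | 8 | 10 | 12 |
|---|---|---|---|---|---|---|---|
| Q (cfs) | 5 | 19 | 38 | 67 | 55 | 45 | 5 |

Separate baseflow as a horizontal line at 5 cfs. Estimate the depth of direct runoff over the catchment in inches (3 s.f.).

Direct runoff: 0.0, 14.0, 33.0, 62.0, 50.0, 40.0, 0.0 cfs; ΣQ_DR = 199.0 cfs.
V = ΣQ_DR · Δt = 199.0 × 7200 s = 1.433 × 10^6 ft³.
Over A = 0.239 mi², depth = V / A = 2.58 in.

d ≈ 2.58 in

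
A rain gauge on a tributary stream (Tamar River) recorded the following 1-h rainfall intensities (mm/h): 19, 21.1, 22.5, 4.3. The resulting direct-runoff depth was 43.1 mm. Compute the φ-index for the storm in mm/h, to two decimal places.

Only the 3 blocks with intensity above φ contribute runoff: 19, 21.1, 22.5 mm/h.
Σ(I−φ)·Δt = d  ⇒  (19+21.1+22.5 − 3φ)·1 = 43.1
φ = (62.60 − 43.1/1) / 3 = 6.50 mm/h.

φ ≈ 6.50 mm/h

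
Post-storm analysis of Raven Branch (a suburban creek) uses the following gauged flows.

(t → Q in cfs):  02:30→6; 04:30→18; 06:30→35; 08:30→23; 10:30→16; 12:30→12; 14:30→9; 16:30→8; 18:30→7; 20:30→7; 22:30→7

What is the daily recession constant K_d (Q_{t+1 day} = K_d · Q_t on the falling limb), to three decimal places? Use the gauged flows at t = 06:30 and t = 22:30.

K_d ≈ 0.089

Between t = 06:30 and t = 22:30 the flow falls from 35 to 7 cfs over 8×2 h = 16 h.
Per-interval ratio K = (7/35)^(1/8) = 0.8178; K_d = K^(24/2) = 0.089.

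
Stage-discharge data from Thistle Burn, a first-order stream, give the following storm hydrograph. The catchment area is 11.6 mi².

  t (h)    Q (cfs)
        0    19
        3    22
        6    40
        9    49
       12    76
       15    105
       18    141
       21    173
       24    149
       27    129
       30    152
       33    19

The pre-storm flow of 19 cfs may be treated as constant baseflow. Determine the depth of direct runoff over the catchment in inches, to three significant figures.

Direct runoff: 0.0, 3.0, 21.0, 30.0, 57.0, 86.0, 122.0, 154.0, 130.0, 110.0, 133.0, 0.0 cfs; ΣQ_DR = 846.0 cfs.
V = ΣQ_DR · Δt = 846.0 × 10800 s = 9.137 × 10^6 ft³.
Over A = 11.6 mi², depth = V / A = 0.339 in.

d ≈ 0.339 in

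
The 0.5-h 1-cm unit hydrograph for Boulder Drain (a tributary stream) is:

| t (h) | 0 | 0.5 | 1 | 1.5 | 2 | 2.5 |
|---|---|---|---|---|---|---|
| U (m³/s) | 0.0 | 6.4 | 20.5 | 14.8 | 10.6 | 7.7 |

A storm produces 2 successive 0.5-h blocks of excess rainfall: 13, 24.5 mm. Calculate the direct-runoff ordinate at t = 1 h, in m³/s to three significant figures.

Q ≈ 42.3 m³/s

By discrete convolution, Q_j = Σ (P_i / 10 mm) · U_{j−i}.
At t = 1 h (j=2): Q = (13/10)·20.5 + (24.5/10)·6.4 = 42.3 m³/s.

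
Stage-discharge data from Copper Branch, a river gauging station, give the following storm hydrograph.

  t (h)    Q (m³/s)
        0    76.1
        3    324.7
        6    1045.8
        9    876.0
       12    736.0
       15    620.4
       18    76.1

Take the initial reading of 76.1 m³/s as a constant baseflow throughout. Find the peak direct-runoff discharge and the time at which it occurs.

Subtracting baseflow gives direct-runoff ordinates: 0.0, 248.6, 969.7, 799.9, 659.9, 544.3, 0.0 m³/s.
The maximum is 969.7 m³/s, occurring at the reading for t = 6 h.

Q_p = 969.7 m³/s at t = 6 h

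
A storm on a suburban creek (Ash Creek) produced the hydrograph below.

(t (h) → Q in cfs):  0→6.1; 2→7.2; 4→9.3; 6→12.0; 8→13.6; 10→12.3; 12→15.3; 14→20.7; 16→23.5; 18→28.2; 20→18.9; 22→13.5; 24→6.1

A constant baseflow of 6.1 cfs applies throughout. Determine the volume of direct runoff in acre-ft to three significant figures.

Direct-runoff ordinates (Q − Q_b): 0.0, 1.1, 3.2, 5.9, 7.5, 6.2, 9.2, 14.6, 17.4, 22.1, 12.8, 7.4, 0.0 cfs.
ΣQ_DR = 107.4 cfs.
With Δt = 2 h = 7200 s, V = ΣQ_DR · Δt = 107.4 × 7200 = 7.73 × 10^5 ft³ = 17.8 acre-ft.

V ≈ 17.8 acre-ft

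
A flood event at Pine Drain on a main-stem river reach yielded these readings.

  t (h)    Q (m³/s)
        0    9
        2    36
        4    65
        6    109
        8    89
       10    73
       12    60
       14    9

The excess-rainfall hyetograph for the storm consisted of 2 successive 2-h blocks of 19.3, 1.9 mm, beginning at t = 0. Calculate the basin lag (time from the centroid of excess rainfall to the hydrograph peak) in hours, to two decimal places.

Centroid of excess rainfall: t_c = Σ P_i·t̄_i / ΣP_i = 1.1792 h (block centres at 1, 3 h).
Hydrograph peak occurs at t = 6 h, so basin lag t_L = 6 − 1.1792 = 4.82 h.

t_L ≈ 4.82 h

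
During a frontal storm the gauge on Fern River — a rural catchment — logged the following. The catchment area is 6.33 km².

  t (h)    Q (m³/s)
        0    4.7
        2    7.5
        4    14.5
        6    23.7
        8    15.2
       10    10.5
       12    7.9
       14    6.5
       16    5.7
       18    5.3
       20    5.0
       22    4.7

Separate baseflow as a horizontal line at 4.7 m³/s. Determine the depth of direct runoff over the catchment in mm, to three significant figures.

Direct runoff: 0.0, 2.8, 9.8, 19.0, 10.5, 5.8, 3.2, 1.8, 1.0, 0.6, 0.3, 0.0 m³/s; ΣQ_DR = 54.80 m³/s.
V = ΣQ_DR · Δt = 54.80 × 7200 s = 3.946 × 10^5 m³.
Over A = 6.33 km², depth = V / A = 62.3 mm.

d ≈ 62.3 mm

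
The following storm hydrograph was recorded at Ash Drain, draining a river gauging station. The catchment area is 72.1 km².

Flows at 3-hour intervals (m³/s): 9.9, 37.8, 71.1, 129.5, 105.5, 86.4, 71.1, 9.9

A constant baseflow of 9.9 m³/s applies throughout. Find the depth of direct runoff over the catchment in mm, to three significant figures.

d ≈ 66.2 mm

Direct runoff: 0.0, 27.9, 61.2, 119.6, 95.6, 76.5, 61.2, 0.0 m³/s; ΣQ_DR = 442.0 m³/s.
V = ΣQ_DR · Δt = 442.0 × 10800 s = 4.774 × 10^6 m³.
Over A = 72.1 km², depth = V / A = 66.2 mm.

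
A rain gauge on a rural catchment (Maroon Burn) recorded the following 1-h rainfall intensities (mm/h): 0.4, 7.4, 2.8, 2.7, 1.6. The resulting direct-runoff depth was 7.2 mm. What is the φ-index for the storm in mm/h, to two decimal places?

Only the 3 blocks with intensity above φ contribute runoff: 7.4, 2.8, 2.7 mm/h.
Σ(I−φ)·Δt = d  ⇒  (7.4+2.8+2.7 − 3φ)·1 = 7.2
φ = (12.90 − 7.2/1) / 3 = 1.90 mm/h.

φ ≈ 1.90 mm/h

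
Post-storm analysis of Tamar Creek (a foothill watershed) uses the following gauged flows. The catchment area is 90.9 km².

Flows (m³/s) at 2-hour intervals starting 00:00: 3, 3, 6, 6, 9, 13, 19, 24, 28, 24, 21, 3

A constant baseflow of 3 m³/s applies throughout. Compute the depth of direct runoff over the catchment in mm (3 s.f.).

d ≈ 9.74 mm

Direct runoff: 0.0, 0.0, 3.0, 3.0, 6.0, 10.0, 16.0, 21.0, 25.0, 21.0, 18.0, 0.0 m³/s; ΣQ_DR = 123.0 m³/s.
V = ΣQ_DR · Δt = 123.0 × 7200 s = 8.856 × 10^5 m³.
Over A = 90.9 km², depth = V / A = 9.74 mm.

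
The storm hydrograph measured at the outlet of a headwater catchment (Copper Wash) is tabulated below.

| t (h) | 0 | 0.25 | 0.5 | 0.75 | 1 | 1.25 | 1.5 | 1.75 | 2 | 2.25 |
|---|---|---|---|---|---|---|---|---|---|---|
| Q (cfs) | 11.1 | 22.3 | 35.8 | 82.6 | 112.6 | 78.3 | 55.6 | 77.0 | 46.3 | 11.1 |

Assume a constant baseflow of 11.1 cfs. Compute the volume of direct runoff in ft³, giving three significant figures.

V ≈ 3.80 × 10^5 ft³

Direct-runoff ordinates (Q − Q_b): 0.0, 11.2, 24.7, 71.5, 101.5, 67.2, 44.5, 65.9, 35.2, 0.0 cfs.
ΣQ_DR = 421.7 cfs.
With Δt = 0.25 h = 900 s, V = ΣQ_DR · Δt = 421.7 × 900 = 3.80 × 10^5 ft³.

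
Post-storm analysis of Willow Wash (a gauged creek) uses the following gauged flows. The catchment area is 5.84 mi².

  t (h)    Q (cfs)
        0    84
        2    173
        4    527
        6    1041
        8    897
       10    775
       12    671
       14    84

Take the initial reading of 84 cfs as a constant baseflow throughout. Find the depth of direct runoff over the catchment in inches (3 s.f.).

Direct runoff: 0.0, 89.0, 443.0, 957.0, 813.0, 691.0, 587.0, 0.0 cfs; ΣQ_DR = 3580 cfs.
V = ΣQ_DR · Δt = 3580 × 7200 s = 2.578 × 10^7 ft³.
Over A = 5.84 mi², depth = V / A = 1.90 in.

d ≈ 1.90 in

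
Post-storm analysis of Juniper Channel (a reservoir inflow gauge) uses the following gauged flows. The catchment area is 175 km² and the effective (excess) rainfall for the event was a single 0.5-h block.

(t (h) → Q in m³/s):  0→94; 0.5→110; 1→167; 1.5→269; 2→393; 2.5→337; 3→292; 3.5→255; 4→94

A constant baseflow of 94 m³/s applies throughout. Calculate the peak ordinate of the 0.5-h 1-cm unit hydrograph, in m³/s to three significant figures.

Direct runoff: 0.0, 16.0, 73.0, 175.0, 299.0, 243.0, 198.0, 161.0, 0.0 m³/s; ΣQ_DR = 1165 m³/s, peak = 299.0 m³/s.
Runoff depth d = ΣQ_DR·Δt / A = 1165 × 1800 / (175 km²) = 11.98 mm.
The 1-cm UH is the DRH scaled by (10 mm)/d, so U_p = 299.0 × 10/11.98 = 250 m³/s.

U_p ≈ 250 m³/s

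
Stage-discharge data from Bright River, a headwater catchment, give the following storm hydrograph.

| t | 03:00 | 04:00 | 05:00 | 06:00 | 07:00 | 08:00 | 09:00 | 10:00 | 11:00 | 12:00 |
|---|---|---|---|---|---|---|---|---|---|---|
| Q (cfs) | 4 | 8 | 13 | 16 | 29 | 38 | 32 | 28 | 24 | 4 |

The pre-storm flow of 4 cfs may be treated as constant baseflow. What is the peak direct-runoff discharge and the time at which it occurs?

Q_p = 34.0 cfs at t = 08:00

Subtracting baseflow gives direct-runoff ordinates: 0.0, 4.0, 9.0, 12.0, 25.0, 34.0, 28.0, 24.0, 20.0, 0.0 cfs.
The maximum is 34.0 cfs, occurring at the reading for t = 08:00.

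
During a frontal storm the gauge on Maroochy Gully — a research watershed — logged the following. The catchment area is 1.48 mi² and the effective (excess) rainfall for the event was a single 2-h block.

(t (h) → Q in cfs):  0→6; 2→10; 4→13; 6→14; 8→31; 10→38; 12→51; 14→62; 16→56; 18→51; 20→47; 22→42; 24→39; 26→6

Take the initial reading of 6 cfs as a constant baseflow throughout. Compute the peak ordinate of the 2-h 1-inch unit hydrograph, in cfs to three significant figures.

U_p ≈ 70.0 cfs

Direct runoff: 0.0, 4.0, 7.0, 8.0, 25.0, 32.0, 45.0, 56.0, 50.0, 45.0, 41.0, 36.0, 33.0, 0.0 cfs; ΣQ_DR = 382.0 cfs, peak = 56.0 cfs.
Runoff depth d = ΣQ_DR·Δt / A = 382.0 × 7200 / (1.48 mi²) = 0.7999 in.
The 1-inch UH is the DRH scaled by (1 in)/d, so U_p = 56.0 × 1/0.7999 = 70.0 cfs.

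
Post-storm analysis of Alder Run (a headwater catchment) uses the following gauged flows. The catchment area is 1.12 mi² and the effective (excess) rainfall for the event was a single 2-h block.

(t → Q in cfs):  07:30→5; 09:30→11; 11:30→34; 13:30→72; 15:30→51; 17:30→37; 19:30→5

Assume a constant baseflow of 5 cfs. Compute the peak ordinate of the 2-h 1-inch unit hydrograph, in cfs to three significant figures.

U_p ≈ 135 cfs

Direct runoff: 0.0, 6.0, 29.0, 67.0, 46.0, 32.0, 0.0 cfs; ΣQ_DR = 180.0 cfs, peak = 67.0 cfs.
Runoff depth d = ΣQ_DR·Δt / A = 180.0 × 7200 / (1.12 mi²) = 0.4981 in.
The 1-inch UH is the DRH scaled by (1 in)/d, so U_p = 67.0 × 1/0.4981 = 135 cfs.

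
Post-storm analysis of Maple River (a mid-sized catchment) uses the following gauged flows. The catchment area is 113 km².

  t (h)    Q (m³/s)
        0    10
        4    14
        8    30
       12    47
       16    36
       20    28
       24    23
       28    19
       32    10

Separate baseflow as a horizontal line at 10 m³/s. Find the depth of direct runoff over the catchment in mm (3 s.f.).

d ≈ 16.2 mm

Direct runoff: 0.0, 4.0, 20.0, 37.0, 26.0, 18.0, 13.0, 9.0, 0.0 m³/s; ΣQ_DR = 127.0 m³/s.
V = ΣQ_DR · Δt = 127.0 × 14400 s = 1.829 × 10^6 m³.
Over A = 113 km², depth = V / A = 16.2 mm.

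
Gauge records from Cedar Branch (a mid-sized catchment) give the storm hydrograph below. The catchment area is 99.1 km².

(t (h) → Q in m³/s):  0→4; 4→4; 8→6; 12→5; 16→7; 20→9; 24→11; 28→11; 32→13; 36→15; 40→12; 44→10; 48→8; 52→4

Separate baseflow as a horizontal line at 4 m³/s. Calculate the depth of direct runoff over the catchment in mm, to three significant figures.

d ≈ 9.15 mm

Direct runoff: 0.0, 0.0, 2.0, 1.0, 3.0, 5.0, 7.0, 7.0, 9.0, 11.0, 8.0, 6.0, 4.0, 0.0 m³/s; ΣQ_DR = 63.00 m³/s.
V = ΣQ_DR · Δt = 63.00 × 14400 s = 9.072 × 10^5 m³.
Over A = 99.1 km², depth = V / A = 9.15 mm.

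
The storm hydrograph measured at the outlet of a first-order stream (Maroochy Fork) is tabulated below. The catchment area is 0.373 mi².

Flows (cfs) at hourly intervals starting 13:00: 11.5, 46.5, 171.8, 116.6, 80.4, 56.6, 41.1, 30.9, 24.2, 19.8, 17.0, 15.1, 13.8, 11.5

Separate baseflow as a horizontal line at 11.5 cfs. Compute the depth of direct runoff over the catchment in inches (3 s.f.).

d ≈ 2.06 in

Direct runoff: 0.0, 35.0, 160.3, 105.1, 68.9, 45.1, 29.6, 19.4, 12.7, 8.3, 5.5, 3.6, 2.3, 0.0 cfs; ΣQ_DR = 495.8 cfs.
V = ΣQ_DR · Δt = 495.8 × 3600 s = 1.785 × 10^6 ft³.
Over A = 0.373 mi², depth = V / A = 2.06 in.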